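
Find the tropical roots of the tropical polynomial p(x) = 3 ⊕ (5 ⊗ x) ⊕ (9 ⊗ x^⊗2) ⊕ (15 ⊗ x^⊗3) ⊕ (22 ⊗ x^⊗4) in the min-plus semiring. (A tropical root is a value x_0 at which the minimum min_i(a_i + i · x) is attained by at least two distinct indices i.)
Roots: {-7, -6, -4, -2}

Each tropical root is a break point of the lower envelope of the lines y = a_i + i · x (there are 5 lines, with slopes 0, 1, ..., 4). Only the lines that attain the minimum somewhere contribute to roots; other lines are dominated. Here the surviving (envelope) indices are i = 4, i = 3, i = 2, i = 1, i = 0.
Intersections between consecutive envelope lines give the roots: for adjacent envelope indices i < j the intersection is x = (a_i − a_j) / (j − i). Reading off the sorted break points: {-7, -6, -4, -2}.
Verification: at each break x_0, at least two indices attain the minimum of min_i(a_i + i · x_0).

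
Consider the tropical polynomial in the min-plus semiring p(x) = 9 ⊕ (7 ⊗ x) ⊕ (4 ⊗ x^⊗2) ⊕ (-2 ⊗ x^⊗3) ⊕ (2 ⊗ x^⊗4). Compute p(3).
p(3) = 7

A tropical monomial a ⊗ x^⊗i evaluates to a + i · x. Evaluating each term at x = 3:
  Term 0 contributes 9 + 0 · 3 = 9
  Term 1 contributes 7 + 1 · 3 = 10
  Term 2 contributes 4 + 2 · 3 = 10
  Term 3 contributes -2 + 3 · 3 = 7
  Term 4 contributes 2 + 4 · 3 = 14
p(3) = ⊕ of these = min[9, 10, 10, 7, 14] = 7.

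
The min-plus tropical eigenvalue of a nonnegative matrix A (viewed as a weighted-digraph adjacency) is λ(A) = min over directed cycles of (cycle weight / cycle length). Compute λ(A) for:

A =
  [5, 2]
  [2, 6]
λ(A) = 2

Enumerate directed cycles and compute their means (weight / length). Sample:
  cycle 0 → 0: weight = 5, length = 1, mean = 5/1 ≈ 5.000
  cycle 1 → 1: weight = 6, length = 1, mean = 6/1 ≈ 6.000
  cycle 0 → 1 → 0: weight = 4, length = 2, mean = 4/2 ≈ 2.000
  cycle 1 → 0 → 1: weight = 4, length = 2, mean = 4/2 ≈ 2.000
Minimum mean = 2.000, attained e.g. along the cycle 0 → 1 → 0 with weight 4 and length 2. So λ(A) = 4/2 = 2.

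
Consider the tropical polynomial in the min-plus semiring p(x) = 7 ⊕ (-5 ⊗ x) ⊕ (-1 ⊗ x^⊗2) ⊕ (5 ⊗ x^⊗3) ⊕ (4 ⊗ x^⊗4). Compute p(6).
p(6) = 1

A tropical monomial a ⊗ x^⊗i evaluates to a + i · x. Evaluating each term at x = 6:
  Term 0 contributes 7 + 0 · 6 = 7
  Term 1 contributes -5 + 1 · 6 = 1
  Term 2 contributes -1 + 2 · 6 = 11
  Term 3 contributes 5 + 3 · 6 = 23
  Term 4 contributes 4 + 4 · 6 = 28
p(6) = ⊕ of these = min[7, 1, 11, 23, 28] = 1.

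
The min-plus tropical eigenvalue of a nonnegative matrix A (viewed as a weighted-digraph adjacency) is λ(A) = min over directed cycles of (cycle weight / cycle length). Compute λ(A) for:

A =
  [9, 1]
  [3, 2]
λ(A) = 2

Enumerate directed cycles and compute their means (weight / length). Sample:
  cycle 0 → 0: weight = 9, length = 1, mean = 9/1 ≈ 9.000
  cycle 1 → 1: weight = 2, length = 1, mean = 2/1 ≈ 2.000
  cycle 0 → 1 → 0: weight = 4, length = 2, mean = 4/2 ≈ 2.000
  cycle 1 → 0 → 1: weight = 4, length = 2, mean = 4/2 ≈ 2.000
Minimum mean = 2.000, attained e.g. along the cycle 1 → 1 with weight 2 and length 1. So λ(A) = 2/1 = 2.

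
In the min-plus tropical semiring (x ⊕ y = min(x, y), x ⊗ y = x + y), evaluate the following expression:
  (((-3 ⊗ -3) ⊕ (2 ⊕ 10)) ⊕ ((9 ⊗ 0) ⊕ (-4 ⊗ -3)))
(((-3 ⊗ -3) ⊕ (2 ⊕ 10)) ⊕ ((9 ⊗ 0) ⊕ (-4 ⊗ -3))) = -7

Expand innermost to outermost. Recall ⊕ takes the minimum of its arguments and ⊗ takes their sum. Working out the expression (((-3 ⊗ -3) ⊕ (2 ⊕ 10)) ⊕ ((9 ⊗ 0) ⊕ (-4 ⊗ -3))) gives -7.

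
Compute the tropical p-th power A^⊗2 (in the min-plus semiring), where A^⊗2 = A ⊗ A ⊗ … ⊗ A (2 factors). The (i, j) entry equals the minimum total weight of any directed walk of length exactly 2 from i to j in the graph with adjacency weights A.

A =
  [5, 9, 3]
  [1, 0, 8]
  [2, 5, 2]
A^⊗2 =
  [5, 8, 5]
  [1, 0, 4]
  [4, 5, 4]

Each entry (A^⊗2)_ij equals the minimum over all length-2 walks i = v_0 → v_1 → … → v_2 = j of Σ_t A[v_t][v_{t+1}]. For example, for (i, j) = (0, 2) we minimise over 3 possible intermediate vertex sequences; the minimum is 5, attained along the walk 0 → 2 → 2.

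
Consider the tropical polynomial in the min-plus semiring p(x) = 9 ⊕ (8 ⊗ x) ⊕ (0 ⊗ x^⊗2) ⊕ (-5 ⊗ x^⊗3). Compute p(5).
p(5) = 9

A tropical monomial a ⊗ x^⊗i evaluates to a + i · x. Evaluating each term at x = 5:
  Term 0 contributes 9 + 0 · 5 = 9
  Term 1 contributes 8 + 1 · 5 = 13
  Term 2 contributes 0 + 2 · 5 = 10
  Term 3 contributes -5 + 3 · 5 = 10
p(5) = ⊕ of these = min[9, 13, 10, 10] = 9.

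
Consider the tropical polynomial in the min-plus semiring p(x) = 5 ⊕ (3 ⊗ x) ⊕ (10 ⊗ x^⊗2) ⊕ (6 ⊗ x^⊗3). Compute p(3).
p(3) = 5

A tropical monomial a ⊗ x^⊗i evaluates to a + i · x. Evaluating each term at x = 3:
  Term 0 contributes 5 + 0 · 3 = 5
  Term 1 contributes 3 + 1 · 3 = 6
  Term 2 contributes 10 + 2 · 3 = 16
  Term 3 contributes 6 + 3 · 3 = 15
p(3) = ⊕ of these = min[5, 6, 16, 15] = 5.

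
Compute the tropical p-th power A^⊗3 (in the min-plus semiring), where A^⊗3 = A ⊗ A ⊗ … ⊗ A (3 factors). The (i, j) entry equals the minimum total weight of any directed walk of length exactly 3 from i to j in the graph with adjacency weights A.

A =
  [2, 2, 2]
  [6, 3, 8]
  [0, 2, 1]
A^⊗3 =
  [3, 4, 4]
  [8, 9, 9]
  [2, 3, 3]

Each entry (A^⊗3)_ij equals the minimum over all length-3 walks i = v_0 → v_1 → … → v_3 = j of Σ_t A[v_t][v_{t+1}]. For example, for (i, j) = (0, 2) we minimise over 9 possible intermediate vertex sequences; the minimum is 4, attained along the walk 0 → 2 → 0 → 2.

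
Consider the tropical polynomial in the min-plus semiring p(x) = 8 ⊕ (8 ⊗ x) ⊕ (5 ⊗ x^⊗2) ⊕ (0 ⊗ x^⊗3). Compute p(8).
p(8) = 8

A tropical monomial a ⊗ x^⊗i evaluates to a + i · x. Evaluating each term at x = 8:
  Term 0 contributes 8 + 0 · 8 = 8
  Term 1 contributes 8 + 1 · 8 = 16
  Term 2 contributes 5 + 2 · 8 = 21
  Term 3 contributes 0 + 3 · 8 = 24
p(8) = ⊕ of these = min[8, 16, 21, 24] = 8.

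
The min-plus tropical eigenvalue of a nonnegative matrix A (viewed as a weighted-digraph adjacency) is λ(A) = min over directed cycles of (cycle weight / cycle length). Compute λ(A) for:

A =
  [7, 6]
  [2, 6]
λ(A) = 4

Enumerate directed cycles and compute their means (weight / length). Sample:
  cycle 0 → 0: weight = 7, length = 1, mean = 7/1 ≈ 7.000
  cycle 1 → 1: weight = 6, length = 1, mean = 6/1 ≈ 6.000
  cycle 0 → 1 → 0: weight = 8, length = 2, mean = 8/2 ≈ 4.000
  cycle 1 → 0 → 1: weight = 8, length = 2, mean = 8/2 ≈ 4.000
Minimum mean = 4.000, attained e.g. along the cycle 0 → 1 → 0 with weight 8 and length 2. So λ(A) = 8/2 = 4.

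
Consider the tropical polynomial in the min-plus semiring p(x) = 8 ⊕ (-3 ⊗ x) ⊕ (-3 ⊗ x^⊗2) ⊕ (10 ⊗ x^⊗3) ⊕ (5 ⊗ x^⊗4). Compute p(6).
p(6) = 3

A tropical monomial a ⊗ x^⊗i evaluates to a + i · x. Evaluating each term at x = 6:
  Term 0 contributes 8 + 0 · 6 = 8
  Term 1 contributes -3 + 1 · 6 = 3
  Term 2 contributes -3 + 2 · 6 = 9
  Term 3 contributes 10 + 3 · 6 = 28
  Term 4 contributes 5 + 4 · 6 = 29
p(6) = ⊕ of these = min[8, 3, 9, 28, 29] = 3.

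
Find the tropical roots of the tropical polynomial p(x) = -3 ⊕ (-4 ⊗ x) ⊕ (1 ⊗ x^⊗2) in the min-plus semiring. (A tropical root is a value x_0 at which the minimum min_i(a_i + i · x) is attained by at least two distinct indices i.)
Roots: {-5, 1}

Each tropical root is a break point of the lower envelope of the lines y = a_i + i · x (there are 3 lines, with slopes 0, 1, ..., 2). Only the lines that attain the minimum somewhere contribute to roots; other lines are dominated. Here the surviving (envelope) indices are i = 2, i = 1, i = 0.
Intersections between consecutive envelope lines give the roots: for adjacent envelope indices i < j the intersection is x = (a_i − a_j) / (j − i). Reading off the sorted break points: {-5, 1}.
Verification: at each break x_0, at least two indices attain the minimum of min_i(a_i + i · x_0).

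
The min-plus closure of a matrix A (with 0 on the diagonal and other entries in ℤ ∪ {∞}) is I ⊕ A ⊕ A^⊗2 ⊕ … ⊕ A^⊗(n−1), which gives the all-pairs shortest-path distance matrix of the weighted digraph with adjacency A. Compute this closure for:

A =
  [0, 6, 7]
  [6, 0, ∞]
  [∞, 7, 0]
Closure =
  [0, 6, 7]
  [6, 0, 13]
  [13, 7, 0]

This is the Floyd-Warshall all-pairs shortest-path computation. For each intermediate vertex k = 0, 1, …, 2, update dist[i][j] ← min(dist[i][j], dist[i][k] + dist[k][j]). The final matrix gives, for each (i, j), the minimum total weight of any directed path from i to j (possibly empty when i = j).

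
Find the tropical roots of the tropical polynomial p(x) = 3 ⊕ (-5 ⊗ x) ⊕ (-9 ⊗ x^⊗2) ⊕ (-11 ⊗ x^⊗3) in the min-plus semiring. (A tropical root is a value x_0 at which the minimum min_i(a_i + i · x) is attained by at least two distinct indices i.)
Roots: {2, 4, 8}

Each tropical root is a break point of the lower envelope of the lines y = a_i + i · x (there are 4 lines, with slopes 0, 1, ..., 3). Only the lines that attain the minimum somewhere contribute to roots; other lines are dominated. Here the surviving (envelope) indices are i = 3, i = 2, i = 1, i = 0.
Intersections between consecutive envelope lines give the roots: for adjacent envelope indices i < j the intersection is x = (a_i − a_j) / (j − i). Reading off the sorted break points: {2, 4, 8}.
Verification: at each break x_0, at least two indices attain the minimum of min_i(a_i + i · x_0).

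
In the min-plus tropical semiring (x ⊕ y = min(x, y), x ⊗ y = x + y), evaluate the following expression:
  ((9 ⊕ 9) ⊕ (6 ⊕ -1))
((9 ⊕ 9) ⊕ (6 ⊕ -1)) = -1

Expand innermost to outermost. Recall ⊕ takes the minimum of its arguments and ⊗ takes their sum. Working out the expression ((9 ⊕ 9) ⊕ (6 ⊕ -1)) gives -1.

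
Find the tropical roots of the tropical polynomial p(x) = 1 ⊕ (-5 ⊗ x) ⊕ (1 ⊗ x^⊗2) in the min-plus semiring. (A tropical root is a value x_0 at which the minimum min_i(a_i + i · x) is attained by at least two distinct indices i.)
Roots: {-6, 6}

Each tropical root is a break point of the lower envelope of the lines y = a_i + i · x (there are 3 lines, with slopes 0, 1, ..., 2). Only the lines that attain the minimum somewhere contribute to roots; other lines are dominated. Here the surviving (envelope) indices are i = 2, i = 1, i = 0.
Intersections between consecutive envelope lines give the roots: for adjacent envelope indices i < j the intersection is x = (a_i − a_j) / (j − i). Reading off the sorted break points: {-6, 6}.
Verification: at each break x_0, at least two indices attain the minimum of min_i(a_i + i · x_0).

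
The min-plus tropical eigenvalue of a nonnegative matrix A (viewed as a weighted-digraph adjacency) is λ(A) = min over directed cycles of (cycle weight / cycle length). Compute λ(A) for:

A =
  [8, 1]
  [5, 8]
λ(A) = 3

Enumerate directed cycles and compute their means (weight / length). Sample:
  cycle 0 → 0: weight = 8, length = 1, mean = 8/1 ≈ 8.000
  cycle 1 → 1: weight = 8, length = 1, mean = 8/1 ≈ 8.000
  cycle 0 → 1 → 0: weight = 6, length = 2, mean = 6/2 ≈ 3.000
  cycle 1 → 0 → 1: weight = 6, length = 2, mean = 6/2 ≈ 3.000
Minimum mean = 3.000, attained e.g. along the cycle 0 → 1 → 0 with weight 6 and length 2. So λ(A) = 6/2 = 3.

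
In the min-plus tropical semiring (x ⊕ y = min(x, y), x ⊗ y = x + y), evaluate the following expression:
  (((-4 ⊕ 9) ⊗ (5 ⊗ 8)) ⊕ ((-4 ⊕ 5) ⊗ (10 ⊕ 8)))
(((-4 ⊕ 9) ⊗ (5 ⊗ 8)) ⊕ ((-4 ⊕ 5) ⊗ (10 ⊕ 8))) = 4

Expand innermost to outermost. Recall ⊕ takes the minimum of its arguments and ⊗ takes their sum. Working out the expression (((-4 ⊕ 9) ⊗ (5 ⊗ 8)) ⊕ ((-4 ⊕ 5) ⊗ (10 ⊕ 8))) gives 4.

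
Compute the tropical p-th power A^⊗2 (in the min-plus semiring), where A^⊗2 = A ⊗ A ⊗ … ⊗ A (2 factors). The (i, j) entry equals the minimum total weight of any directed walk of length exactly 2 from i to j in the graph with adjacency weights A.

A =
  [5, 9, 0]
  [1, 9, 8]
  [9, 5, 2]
A^⊗2 =
  [9, 5, 2]
  [6, 10, 1]
  [6, 7, 4]

Each entry (A^⊗2)_ij equals the minimum over all length-2 walks i = v_0 → v_1 → … → v_2 = j of Σ_t A[v_t][v_{t+1}]. For example, for (i, j) = (0, 2) we minimise over 3 possible intermediate vertex sequences; the minimum is 2, attained along the walk 0 → 2 → 2.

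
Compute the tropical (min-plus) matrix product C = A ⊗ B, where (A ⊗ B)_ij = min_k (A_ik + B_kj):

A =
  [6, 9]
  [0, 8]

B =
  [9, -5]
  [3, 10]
A ⊗ B =
  [12, 1]
  [9, -5]

Apply the min-plus product entry-by-entry:
  C[0][0] = min over k of (A[0][0] + B[0][0] = 6 + 9 = 15, A[0][1] + B[1][0] = 9 + 3 = 12) = 12 (attained at k = 1)
  C[0][1] = min over k of (A[0][0] + B[0][1] = 6 + -5 = 1, A[0][1] + B[1][1] = 9 + 10 = 19) = 1 (attained at k = 0)
  C[1][0] = min over k of (A[1][0] + B[0][0] = 0 + 9 = 9, A[1][1] + B[1][0] = 8 + 3 = 11) = 9 (attained at k = 0)
  C[1][1] = min over k of (A[1][0] + B[0][1] = 0 + -5 = -5, A[1][1] + B[1][1] = 8 + 10 = 18) = -5 (attained at k = 0)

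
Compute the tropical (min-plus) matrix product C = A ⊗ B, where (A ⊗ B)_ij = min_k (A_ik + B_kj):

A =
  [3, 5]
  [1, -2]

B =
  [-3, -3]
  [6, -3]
A ⊗ B =
  [0, 0]
  [-2, -5]

Apply the min-plus product entry-by-entry:
  C[0][0] = min over k of (A[0][0] + B[0][0] = 3 + -3 = 0, A[0][1] + B[1][0] = 5 + 6 = 11) = 0 (attained at k = 0)
  C[0][1] = min over k of (A[0][0] + B[0][1] = 3 + -3 = 0, A[0][1] + B[1][1] = 5 + -3 = 2) = 0 (attained at k = 0)
  C[1][0] = min over k of (A[1][0] + B[0][0] = 1 + -3 = -2, A[1][1] + B[1][0] = -2 + 6 = 4) = -2 (attained at k = 0)
  C[1][1] = min over k of (A[1][0] + B[0][1] = 1 + -3 = -2, A[1][1] + B[1][1] = -2 + -3 = -5) = -5 (attained at k = 1)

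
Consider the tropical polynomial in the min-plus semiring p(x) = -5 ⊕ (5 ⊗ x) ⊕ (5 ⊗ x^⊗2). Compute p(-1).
p(-1) = -5

A tropical monomial a ⊗ x^⊗i evaluates to a + i · x. Evaluating each term at x = -1:
  Term 0 contributes -5 + 0 · -1 = -5
  Term 1 contributes 5 + 1 · -1 = 4
  Term 2 contributes 5 + 2 · -1 = 3
p(-1) = ⊕ of these = min[-5, 4, 3] = -5.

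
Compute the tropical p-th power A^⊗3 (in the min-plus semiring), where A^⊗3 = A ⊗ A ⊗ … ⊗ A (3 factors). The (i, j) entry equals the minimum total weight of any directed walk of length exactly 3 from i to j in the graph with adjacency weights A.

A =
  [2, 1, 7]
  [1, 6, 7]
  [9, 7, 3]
A^⊗3 =
  [4, 3, 9]
  [3, 4, 9]
  [10, 9, 9]

Each entry (A^⊗3)_ij equals the minimum over all length-3 walks i = v_0 → v_1 → … → v_3 = j of Σ_t A[v_t][v_{t+1}]. For example, for (i, j) = (0, 2) we minimise over 9 possible intermediate vertex sequences; the minimum is 9, attained along the walk 0 → 1 → 0 → 2.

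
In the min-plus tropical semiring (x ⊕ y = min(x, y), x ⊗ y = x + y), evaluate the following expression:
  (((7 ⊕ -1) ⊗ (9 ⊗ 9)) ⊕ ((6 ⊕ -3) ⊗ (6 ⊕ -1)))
(((7 ⊕ -1) ⊗ (9 ⊗ 9)) ⊕ ((6 ⊕ -3) ⊗ (6 ⊕ -1))) = -4

Expand innermost to outermost. Recall ⊕ takes the minimum of its arguments and ⊗ takes their sum. Working out the expression (((7 ⊕ -1) ⊗ (9 ⊗ 9)) ⊕ ((6 ⊕ -3) ⊗ (6 ⊕ -1))) gives -4.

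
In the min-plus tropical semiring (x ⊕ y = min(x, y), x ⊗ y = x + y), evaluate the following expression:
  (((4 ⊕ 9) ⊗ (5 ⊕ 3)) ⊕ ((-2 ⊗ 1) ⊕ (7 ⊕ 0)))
(((4 ⊕ 9) ⊗ (5 ⊕ 3)) ⊕ ((-2 ⊗ 1) ⊕ (7 ⊕ 0))) = -1

Expand innermost to outermost. Recall ⊕ takes the minimum of its arguments and ⊗ takes their sum. Working out the expression (((4 ⊕ 9) ⊗ (5 ⊕ 3)) ⊕ ((-2 ⊗ 1) ⊕ (7 ⊕ 0))) gives -1.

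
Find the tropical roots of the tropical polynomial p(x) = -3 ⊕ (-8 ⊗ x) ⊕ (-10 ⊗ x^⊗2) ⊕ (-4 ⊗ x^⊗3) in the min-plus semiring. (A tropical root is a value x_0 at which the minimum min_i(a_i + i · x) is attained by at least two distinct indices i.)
Roots: {-6, 2, 5}

Each tropical root is a break point of the lower envelope of the lines y = a_i + i · x (there are 4 lines, with slopes 0, 1, ..., 3). Only the lines that attain the minimum somewhere contribute to roots; other lines are dominated. Here the surviving (envelope) indices are i = 3, i = 2, i = 1, i = 0.
Intersections between consecutive envelope lines give the roots: for adjacent envelope indices i < j the intersection is x = (a_i − a_j) / (j − i). Reading off the sorted break points: {-6, 2, 5}.
Verification: at each break x_0, at least two indices attain the minimum of min_i(a_i + i · x_0).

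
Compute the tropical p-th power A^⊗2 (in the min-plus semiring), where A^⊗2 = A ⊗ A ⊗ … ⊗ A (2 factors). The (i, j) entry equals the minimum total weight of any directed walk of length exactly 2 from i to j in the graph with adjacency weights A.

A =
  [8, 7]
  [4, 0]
A^⊗2 =
  [11, 7]
  [4, 0]

Each entry (A^⊗2)_ij equals the minimum over all length-2 walks i = v_0 → v_1 → … → v_2 = j of Σ_t A[v_t][v_{t+1}]. For example, for (i, j) = (0, 1) we minimise over 2 possible intermediate vertex sequences; the minimum is 7, attained along the walk 0 → 1 → 1.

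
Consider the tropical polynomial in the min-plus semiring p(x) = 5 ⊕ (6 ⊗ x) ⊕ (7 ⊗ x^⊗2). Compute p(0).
p(0) = 5

A tropical monomial a ⊗ x^⊗i evaluates to a + i · x. Evaluating each term at x = 0:
  Term 0 contributes 5 + 0 · 0 = 5
  Term 1 contributes 6 + 1 · 0 = 6
  Term 2 contributes 7 + 2 · 0 = 7
p(0) = ⊕ of these = min[5, 6, 7] = 5.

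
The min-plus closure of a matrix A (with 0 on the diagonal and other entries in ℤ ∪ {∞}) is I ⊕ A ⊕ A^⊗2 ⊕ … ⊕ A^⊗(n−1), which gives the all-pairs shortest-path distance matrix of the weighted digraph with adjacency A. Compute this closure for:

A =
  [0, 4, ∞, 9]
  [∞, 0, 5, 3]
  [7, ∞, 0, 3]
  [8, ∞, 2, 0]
Closure =
  [0, 4, 9, 7]
  [11, 0, 5, 3]
  [7, 11, 0, 3]
  [8, 12, 2, 0]

This is the Floyd-Warshall all-pairs shortest-path computation. For each intermediate vertex k = 0, 1, …, 3, update dist[i][j] ← min(dist[i][j], dist[i][k] + dist[k][j]). The final matrix gives, for each (i, j), the minimum total weight of any directed path from i to j (possibly empty when i = j).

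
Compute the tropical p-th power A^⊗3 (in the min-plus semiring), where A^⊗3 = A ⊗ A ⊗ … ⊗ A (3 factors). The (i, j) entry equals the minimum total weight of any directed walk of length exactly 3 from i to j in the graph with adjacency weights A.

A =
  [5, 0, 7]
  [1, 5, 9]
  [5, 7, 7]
A^⊗3 =
  [6, 1, 8]
  [2, 6, 10]
  [6, 8, 14]

Each entry (A^⊗3)_ij equals the minimum over all length-3 walks i = v_0 → v_1 → … → v_3 = j of Σ_t A[v_t][v_{t+1}]. For example, for (i, j) = (0, 2) we minimise over 9 possible intermediate vertex sequences; the minimum is 8, attained along the walk 0 → 1 → 0 → 2.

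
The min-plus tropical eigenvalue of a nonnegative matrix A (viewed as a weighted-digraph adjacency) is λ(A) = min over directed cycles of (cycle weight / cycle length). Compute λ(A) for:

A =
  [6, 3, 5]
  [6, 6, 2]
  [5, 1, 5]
λ(A) = 3/2

Enumerate directed cycles and compute their means (weight / length). Sample:
  cycle 0 → 0: weight = 6, length = 1, mean = 6/1 ≈ 6.000
  cycle 1 → 1: weight = 6, length = 1, mean = 6/1 ≈ 6.000
  cycle 2 → 2: weight = 5, length = 1, mean = 5/1 ≈ 5.000
  cycle 0 → 1 → 0: weight = 9, length = 2, mean = 9/2 ≈ 4.500
  cycle 0 → 2 → 0: weight = 10, length = 2, mean = 10/2 ≈ 5.000
  cycle 1 → 0 → 1: weight = 9, length = 2, mean = 9/2 ≈ 4.500
Minimum mean = 1.500, attained e.g. along the cycle 1 → 2 → 1 with weight 3 and length 2. So λ(A) = 3/2 = 3/2.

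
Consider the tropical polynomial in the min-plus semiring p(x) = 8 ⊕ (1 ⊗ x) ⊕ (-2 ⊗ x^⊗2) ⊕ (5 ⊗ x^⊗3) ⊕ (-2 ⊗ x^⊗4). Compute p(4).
p(4) = 5

A tropical monomial a ⊗ x^⊗i evaluates to a + i · x. Evaluating each term at x = 4:
  Term 0 contributes 8 + 0 · 4 = 8
  Term 1 contributes 1 + 1 · 4 = 5
  Term 2 contributes -2 + 2 · 4 = 6
  Term 3 contributes 5 + 3 · 4 = 17
  Term 4 contributes -2 + 4 · 4 = 14
p(4) = ⊕ of these = min[8, 5, 6, 17, 14] = 5.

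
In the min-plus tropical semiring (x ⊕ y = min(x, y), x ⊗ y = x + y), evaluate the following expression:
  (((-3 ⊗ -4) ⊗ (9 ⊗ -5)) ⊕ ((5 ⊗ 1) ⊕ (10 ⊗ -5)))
(((-3 ⊗ -4) ⊗ (9 ⊗ -5)) ⊕ ((5 ⊗ 1) ⊕ (10 ⊗ -5))) = -3

Expand innermost to outermost. Recall ⊕ takes the minimum of its arguments and ⊗ takes their sum. Working out the expression (((-3 ⊗ -4) ⊗ (9 ⊗ -5)) ⊕ ((5 ⊗ 1) ⊕ (10 ⊗ -5))) gives -3.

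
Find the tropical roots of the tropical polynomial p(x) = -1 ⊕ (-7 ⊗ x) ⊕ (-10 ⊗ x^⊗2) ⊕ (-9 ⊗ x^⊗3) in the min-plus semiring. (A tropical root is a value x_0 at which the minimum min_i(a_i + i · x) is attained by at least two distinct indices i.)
Roots: {-1, 3, 6}

Each tropical root is a break point of the lower envelope of the lines y = a_i + i · x (there are 4 lines, with slopes 0, 1, ..., 3). Only the lines that attain the minimum somewhere contribute to roots; other lines are dominated. Here the surviving (envelope) indices are i = 3, i = 2, i = 1, i = 0.
Intersections between consecutive envelope lines give the roots: for adjacent envelope indices i < j the intersection is x = (a_i − a_j) / (j − i). Reading off the sorted break points: {-1, 3, 6}.
Verification: at each break x_0, at least two indices attain the minimum of min_i(a_i + i · x_0).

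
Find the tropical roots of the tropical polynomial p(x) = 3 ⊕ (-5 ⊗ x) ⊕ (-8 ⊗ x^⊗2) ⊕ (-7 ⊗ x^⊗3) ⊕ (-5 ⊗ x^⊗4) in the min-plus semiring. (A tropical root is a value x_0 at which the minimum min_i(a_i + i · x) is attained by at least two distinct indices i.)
Roots: {-2, -1, 3, 8}

Each tropical root is a break point of the lower envelope of the lines y = a_i + i · x (there are 5 lines, with slopes 0, 1, ..., 4). Only the lines that attain the minimum somewhere contribute to roots; other lines are dominated. Here the surviving (envelope) indices are i = 4, i = 3, i = 2, i = 1, i = 0.
Intersections between consecutive envelope lines give the roots: for adjacent envelope indices i < j the intersection is x = (a_i − a_j) / (j − i). Reading off the sorted break points: {-2, -1, 3, 8}.
Verification: at each break x_0, at least two indices attain the minimum of min_i(a_i + i · x_0).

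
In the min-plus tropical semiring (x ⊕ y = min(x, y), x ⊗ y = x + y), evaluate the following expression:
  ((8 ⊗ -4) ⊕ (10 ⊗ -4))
((8 ⊗ -4) ⊕ (10 ⊗ -4)) = 4

Expand innermost to outermost. Recall ⊕ takes the minimum of its arguments and ⊗ takes their sum. Working out the expression ((8 ⊗ -4) ⊕ (10 ⊗ -4)) gives 4.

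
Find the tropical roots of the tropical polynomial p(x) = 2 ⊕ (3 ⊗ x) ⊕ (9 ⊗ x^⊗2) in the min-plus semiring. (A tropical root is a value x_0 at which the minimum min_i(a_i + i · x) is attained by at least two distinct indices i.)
Roots: {-6, -1}

Each tropical root is a break point of the lower envelope of the lines y = a_i + i · x (there are 3 lines, with slopes 0, 1, ..., 2). Only the lines that attain the minimum somewhere contribute to roots; other lines are dominated. Here the surviving (envelope) indices are i = 2, i = 1, i = 0.
Intersections between consecutive envelope lines give the roots: for adjacent envelope indices i < j the intersection is x = (a_i − a_j) / (j − i). Reading off the sorted break points: {-6, -1}.
Verification: at each break x_0, at least two indices attain the minimum of min_i(a_i + i · x_0).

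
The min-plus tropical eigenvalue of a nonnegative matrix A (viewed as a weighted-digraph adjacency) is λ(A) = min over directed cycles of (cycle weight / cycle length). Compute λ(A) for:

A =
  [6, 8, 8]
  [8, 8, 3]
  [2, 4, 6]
λ(A) = 7/2

Enumerate directed cycles and compute their means (weight / length). Sample:
  cycle 0 → 0: weight = 6, length = 1, mean = 6/1 ≈ 6.000
  cycle 1 → 1: weight = 8, length = 1, mean = 8/1 ≈ 8.000
  cycle 2 → 2: weight = 6, length = 1, mean = 6/1 ≈ 6.000
  cycle 0 → 1 → 0: weight = 16, length = 2, mean = 16/2 ≈ 8.000
  cycle 0 → 2 → 0: weight = 10, length = 2, mean = 10/2 ≈ 5.000
  cycle 1 → 0 → 1: weight = 16, length = 2, mean = 16/2 ≈ 8.000
Minimum mean = 3.500, attained e.g. along the cycle 1 → 2 → 1 with weight 7 and length 2. So λ(A) = 7/2 = 7/2.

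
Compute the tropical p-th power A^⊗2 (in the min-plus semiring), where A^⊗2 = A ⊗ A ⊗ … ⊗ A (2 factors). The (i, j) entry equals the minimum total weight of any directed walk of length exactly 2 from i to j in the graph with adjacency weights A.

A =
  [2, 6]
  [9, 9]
A^⊗2 =
  [4, 8]
  [11, 15]

Each entry (A^⊗2)_ij equals the minimum over all length-2 walks i = v_0 → v_1 → … → v_2 = j of Σ_t A[v_t][v_{t+1}]. For example, for (i, j) = (0, 1) we minimise over 2 possible intermediate vertex sequences; the minimum is 8, attained along the walk 0 → 0 → 1.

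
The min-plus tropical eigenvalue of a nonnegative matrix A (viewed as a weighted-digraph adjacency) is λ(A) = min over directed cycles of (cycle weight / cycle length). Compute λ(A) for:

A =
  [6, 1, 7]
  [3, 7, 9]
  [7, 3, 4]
λ(A) = 2

Enumerate directed cycles and compute their means (weight / length). Sample:
  cycle 0 → 0: weight = 6, length = 1, mean = 6/1 ≈ 6.000
  cycle 1 → 1: weight = 7, length = 1, mean = 7/1 ≈ 7.000
  cycle 2 → 2: weight = 4, length = 1, mean = 4/1 ≈ 4.000
  cycle 0 → 1 → 0: weight = 4, length = 2, mean = 4/2 ≈ 2.000
  cycle 0 → 2 → 0: weight = 14, length = 2, mean = 14/2 ≈ 7.000
  cycle 1 → 0 → 1: weight = 4, length = 2, mean = 4/2 ≈ 2.000
Minimum mean = 2.000, attained e.g. along the cycle 0 → 1 → 0 with weight 4 and length 2. So λ(A) = 4/2 = 2.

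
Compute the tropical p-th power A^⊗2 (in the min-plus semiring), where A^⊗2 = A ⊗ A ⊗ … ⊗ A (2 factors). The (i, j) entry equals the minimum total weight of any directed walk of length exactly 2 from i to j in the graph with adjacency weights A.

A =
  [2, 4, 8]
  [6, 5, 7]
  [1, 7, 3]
A^⊗2 =
  [4, 6, 10]
  [8, 10, 10]
  [3, 5, 6]

Each entry (A^⊗2)_ij equals the minimum over all length-2 walks i = v_0 → v_1 → … → v_2 = j of Σ_t A[v_t][v_{t+1}]. For example, for (i, j) = (0, 2) we minimise over 3 possible intermediate vertex sequences; the minimum is 10, attained along the walk 0 → 0 → 2.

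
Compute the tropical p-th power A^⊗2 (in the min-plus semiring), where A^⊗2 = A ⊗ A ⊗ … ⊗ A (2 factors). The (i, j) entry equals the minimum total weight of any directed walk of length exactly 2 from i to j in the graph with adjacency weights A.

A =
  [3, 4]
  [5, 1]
A^⊗2 =
  [6, 5]
  [6, 2]

Each entry (A^⊗2)_ij equals the minimum over all length-2 walks i = v_0 → v_1 → … → v_2 = j of Σ_t A[v_t][v_{t+1}]. For example, for (i, j) = (0, 1) we minimise over 2 possible intermediate vertex sequences; the minimum is 5, attained along the walk 0 → 1 → 1.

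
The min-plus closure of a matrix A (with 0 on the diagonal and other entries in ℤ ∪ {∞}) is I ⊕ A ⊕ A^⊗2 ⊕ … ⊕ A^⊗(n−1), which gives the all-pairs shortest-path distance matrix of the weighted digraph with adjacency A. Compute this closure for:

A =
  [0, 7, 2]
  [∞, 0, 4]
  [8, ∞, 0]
Closure =
  [0, 7, 2]
  [12, 0, 4]
  [8, 15, 0]

This is the Floyd-Warshall all-pairs shortest-path computation. For each intermediate vertex k = 0, 1, …, 2, update dist[i][j] ← min(dist[i][j], dist[i][k] + dist[k][j]). The final matrix gives, for each (i, j), the minimum total weight of any directed path from i to j (possibly empty when i = j).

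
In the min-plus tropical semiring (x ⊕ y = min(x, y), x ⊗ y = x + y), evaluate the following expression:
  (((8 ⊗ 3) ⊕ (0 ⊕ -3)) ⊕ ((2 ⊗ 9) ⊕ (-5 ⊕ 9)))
(((8 ⊗ 3) ⊕ (0 ⊕ -3)) ⊕ ((2 ⊗ 9) ⊕ (-5 ⊕ 9))) = -5

Expand innermost to outermost. Recall ⊕ takes the minimum of its arguments and ⊗ takes their sum. Working out the expression (((8 ⊗ 3) ⊕ (0 ⊕ -3)) ⊕ ((2 ⊗ 9) ⊕ (-5 ⊕ 9))) gives -5.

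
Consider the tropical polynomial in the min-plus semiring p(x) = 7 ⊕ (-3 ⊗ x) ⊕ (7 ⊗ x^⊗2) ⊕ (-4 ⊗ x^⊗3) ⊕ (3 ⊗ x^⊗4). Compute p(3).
p(3) = 0

A tropical monomial a ⊗ x^⊗i evaluates to a + i · x. Evaluating each term at x = 3:
  Term 0 contributes 7 + 0 · 3 = 7
  Term 1 contributes -3 + 1 · 3 = 0
  Term 2 contributes 7 + 2 · 3 = 13
  Term 3 contributes -4 + 3 · 3 = 5
  Term 4 contributes 3 + 4 · 3 = 15
p(3) = ⊕ of these = min[7, 0, 13, 5, 15] = 0.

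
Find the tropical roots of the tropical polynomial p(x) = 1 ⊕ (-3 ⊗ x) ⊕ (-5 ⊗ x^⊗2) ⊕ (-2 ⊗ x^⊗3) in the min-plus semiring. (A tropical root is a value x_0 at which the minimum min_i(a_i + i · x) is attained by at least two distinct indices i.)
Roots: {-3, 2, 4}

Each tropical root is a break point of the lower envelope of the lines y = a_i + i · x (there are 4 lines, with slopes 0, 1, ..., 3). Only the lines that attain the minimum somewhere contribute to roots; other lines are dominated. Here the surviving (envelope) indices are i = 3, i = 2, i = 1, i = 0.
Intersections between consecutive envelope lines give the roots: for adjacent envelope indices i < j the intersection is x = (a_i − a_j) / (j − i). Reading off the sorted break points: {-3, 2, 4}.
Verification: at each break x_0, at least two indices attain the minimum of min_i(a_i + i · x_0).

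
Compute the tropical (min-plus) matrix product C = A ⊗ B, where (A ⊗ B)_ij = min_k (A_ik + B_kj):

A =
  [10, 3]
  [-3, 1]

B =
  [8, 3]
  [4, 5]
A ⊗ B =
  [7, 8]
  [5, 0]

Apply the min-plus product entry-by-entry:
  C[0][0] = min over k of (A[0][0] + B[0][0] = 10 + 8 = 18, A[0][1] + B[1][0] = 3 + 4 = 7) = 7 (attained at k = 1)
  C[0][1] = min over k of (A[0][0] + B[0][1] = 10 + 3 = 13, A[0][1] + B[1][1] = 3 + 5 = 8) = 8 (attained at k = 1)
  C[1][0] = min over k of (A[1][0] + B[0][0] = -3 + 8 = 5, A[1][1] + B[1][0] = 1 + 4 = 5) = 5 (attained at k = 0)
  C[1][1] = min over k of (A[1][0] + B[0][1] = -3 + 3 = 0, A[1][1] + B[1][1] = 1 + 5 = 6) = 0 (attained at k = 0)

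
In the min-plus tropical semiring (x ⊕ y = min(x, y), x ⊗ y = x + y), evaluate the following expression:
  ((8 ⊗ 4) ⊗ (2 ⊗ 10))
((8 ⊗ 4) ⊗ (2 ⊗ 10)) = 24

Expand innermost to outermost. Recall ⊕ takes the minimum of its arguments and ⊗ takes their sum. Working out the expression ((8 ⊗ 4) ⊗ (2 ⊗ 10)) gives 24.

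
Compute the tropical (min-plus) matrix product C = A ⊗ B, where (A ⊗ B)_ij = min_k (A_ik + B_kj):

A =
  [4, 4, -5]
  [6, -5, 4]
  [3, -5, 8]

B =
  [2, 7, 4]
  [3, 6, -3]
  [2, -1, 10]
A ⊗ B =
  [-3, -6, 1]
  [-2, 1, -8]
  [-2, 1, -8]

Apply the min-plus product entry-by-entry:
  C[0][0] = min over k of (A[0][0] + B[0][0] = 4 + 2 = 6, A[0][1] + B[1][0] = 4 + 3 = 7, A[0][2] + B[2][0] = -5 + 2 = -3) = -3 (attained at k = 2)
  C[0][1] = min over k of (A[0][0] + B[0][1] = 4 + 7 = 11, A[0][1] + B[1][1] = 4 + 6 = 10, A[0][2] + B[2][1] = -5 + -1 = -6) = -6 (attained at k = 2)
  C[0][2] = min over k of (A[0][0] + B[0][2] = 4 + 4 = 8, A[0][1] + B[1][2] = 4 + -3 = 1, A[0][2] + B[2][2] = -5 + 10 = 5) = 1 (attained at k = 1)
  C[1][0] = min over k of (A[1][0] + B[0][0] = 6 + 2 = 8, A[1][1] + B[1][0] = -5 + 3 = -2, A[1][2] + B[2][0] = 4 + 2 = 6) = -2 (attained at k = 1)
  C[1][1] = min over k of (A[1][0] + B[0][1] = 6 + 7 = 13, A[1][1] + B[1][1] = -5 + 6 = 1, A[1][2] + B[2][1] = 4 + -1 = 3) = 1 (attained at k = 1)
  C[1][2] = min over k of (A[1][0] + B[0][2] = 6 + 4 = 10, A[1][1] + B[1][2] = -5 + -3 = -8, A[1][2] + B[2][2] = 4 + 10 = 14) = -8 (attained at k = 1)
  C[2][0] = min over k of (A[2][0] + B[0][0] = 3 + 2 = 5, A[2][1] + B[1][0] = -5 + 3 = -2, A[2][2] + B[2][0] = 8 + 2 = 10) = -2 (attained at k = 1)
  C[2][1] = min over k of (A[2][0] + B[0][1] = 3 + 7 = 10, A[2][1] + B[1][1] = -5 + 6 = 1, A[2][2] + B[2][1] = 8 + -1 = 7) = 1 (attained at k = 1)
  C[2][2] = min over k of (A[2][0] + B[0][2] = 3 + 4 = 7, A[2][1] + B[1][2] = -5 + -3 = -8, A[2][2] + B[2][2] = 8 + 10 = 18) = -8 (attained at k = 1)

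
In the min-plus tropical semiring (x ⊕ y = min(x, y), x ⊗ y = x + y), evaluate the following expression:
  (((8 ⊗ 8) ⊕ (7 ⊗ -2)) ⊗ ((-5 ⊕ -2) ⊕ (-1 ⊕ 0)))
(((8 ⊗ 8) ⊕ (7 ⊗ -2)) ⊗ ((-5 ⊕ -2) ⊕ (-1 ⊕ 0))) = 0

Expand innermost to outermost. Recall ⊕ takes the minimum of its arguments and ⊗ takes their sum. Working out the expression (((8 ⊗ 8) ⊕ (7 ⊗ -2)) ⊗ ((-5 ⊕ -2) ⊕ (-1 ⊕ 0))) gives 0.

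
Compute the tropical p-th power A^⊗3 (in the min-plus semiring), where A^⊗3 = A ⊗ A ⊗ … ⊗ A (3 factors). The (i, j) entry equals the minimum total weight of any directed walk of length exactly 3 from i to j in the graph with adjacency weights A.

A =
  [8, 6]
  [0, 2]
A^⊗3 =
  [8, 10]
  [4, 6]

Each entry (A^⊗3)_ij equals the minimum over all length-3 walks i = v_0 → v_1 → … → v_3 = j of Σ_t A[v_t][v_{t+1}]. For example, for (i, j) = (0, 1) we minimise over 4 possible intermediate vertex sequences; the minimum is 10, attained along the walk 0 → 1 → 1 → 1.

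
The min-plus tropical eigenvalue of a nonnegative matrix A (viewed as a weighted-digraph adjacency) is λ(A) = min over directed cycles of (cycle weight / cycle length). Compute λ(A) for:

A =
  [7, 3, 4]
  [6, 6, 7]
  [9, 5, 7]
λ(A) = 9/2

Enumerate directed cycles and compute their means (weight / length). Sample:
  cycle 0 → 0: weight = 7, length = 1, mean = 7/1 ≈ 7.000
  cycle 1 → 1: weight = 6, length = 1, mean = 6/1 ≈ 6.000
  cycle 2 → 2: weight = 7, length = 1, mean = 7/1 ≈ 7.000
  cycle 0 → 1 → 0: weight = 9, length = 2, mean = 9/2 ≈ 4.500
  cycle 0 → 2 → 0: weight = 13, length = 2, mean = 13/2 ≈ 6.500
  cycle 1 → 0 → 1: weight = 9, length = 2, mean = 9/2 ≈ 4.500
Minimum mean = 4.500, attained e.g. along the cycle 0 → 1 → 0 with weight 9 and length 2. So λ(A) = 9/2 = 9/2.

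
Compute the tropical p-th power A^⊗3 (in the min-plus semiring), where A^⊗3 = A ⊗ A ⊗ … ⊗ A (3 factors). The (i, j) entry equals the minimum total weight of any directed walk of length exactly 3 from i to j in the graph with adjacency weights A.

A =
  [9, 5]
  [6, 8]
A^⊗3 =
  [19, 16]
  [17, 19]

Each entry (A^⊗3)_ij equals the minimum over all length-3 walks i = v_0 → v_1 → … → v_3 = j of Σ_t A[v_t][v_{t+1}]. For example, for (i, j) = (0, 1) we minimise over 4 possible intermediate vertex sequences; the minimum is 16, attained along the walk 0 → 1 → 0 → 1.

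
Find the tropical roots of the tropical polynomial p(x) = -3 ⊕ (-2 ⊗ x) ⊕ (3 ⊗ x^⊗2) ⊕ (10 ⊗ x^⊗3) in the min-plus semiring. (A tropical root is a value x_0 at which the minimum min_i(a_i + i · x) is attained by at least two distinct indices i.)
Roots: {-7, -5, -1}

Each tropical root is a break point of the lower envelope of the lines y = a_i + i · x (there are 4 lines, with slopes 0, 1, ..., 3). Only the lines that attain the minimum somewhere contribute to roots; other lines are dominated. Here the surviving (envelope) indices are i = 3, i = 2, i = 1, i = 0.
Intersections between consecutive envelope lines give the roots: for adjacent envelope indices i < j the intersection is x = (a_i − a_j) / (j − i). Reading off the sorted break points: {-7, -5, -1}.
Verification: at each break x_0, at least two indices attain the minimum of min_i(a_i + i · x_0).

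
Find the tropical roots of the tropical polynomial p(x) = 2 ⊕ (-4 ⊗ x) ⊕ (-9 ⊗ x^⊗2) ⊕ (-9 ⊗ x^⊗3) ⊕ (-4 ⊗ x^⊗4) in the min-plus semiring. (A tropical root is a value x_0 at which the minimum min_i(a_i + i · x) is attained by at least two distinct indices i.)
Roots: {-5, 0, 5, 6}

Each tropical root is a break point of the lower envelope of the lines y = a_i + i · x (there are 5 lines, with slopes 0, 1, ..., 4). Only the lines that attain the minimum somewhere contribute to roots; other lines are dominated. Here the surviving (envelope) indices are i = 4, i = 3, i = 2, i = 1, i = 0.
Intersections between consecutive envelope lines give the roots: for adjacent envelope indices i < j the intersection is x = (a_i − a_j) / (j − i). Reading off the sorted break points: {-5, 0, 5, 6}.
Verification: at each break x_0, at least two indices attain the minimum of min_i(a_i + i · x_0).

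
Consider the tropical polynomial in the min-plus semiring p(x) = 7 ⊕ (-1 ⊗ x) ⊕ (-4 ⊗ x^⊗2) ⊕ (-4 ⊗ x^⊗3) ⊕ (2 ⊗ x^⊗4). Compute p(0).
p(0) = -4

A tropical monomial a ⊗ x^⊗i evaluates to a + i · x. Evaluating each term at x = 0:
  Term 0 contributes 7 + 0 · 0 = 7
  Term 1 contributes -1 + 1 · 0 = -1
  Term 2 contributes -4 + 2 · 0 = -4
  Term 3 contributes -4 + 3 · 0 = -4
  Term 4 contributes 2 + 4 · 0 = 2
p(0) = ⊕ of these = min[7, -1, -4, -4, 2] = -4.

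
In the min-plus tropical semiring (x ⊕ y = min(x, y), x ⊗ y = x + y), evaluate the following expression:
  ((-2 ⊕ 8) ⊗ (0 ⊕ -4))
((-2 ⊕ 8) ⊗ (0 ⊕ -4)) = -6

Expand innermost to outermost. Recall ⊕ takes the minimum of its arguments and ⊗ takes their sum. Working out the expression ((-2 ⊕ 8) ⊗ (0 ⊕ -4)) gives -6.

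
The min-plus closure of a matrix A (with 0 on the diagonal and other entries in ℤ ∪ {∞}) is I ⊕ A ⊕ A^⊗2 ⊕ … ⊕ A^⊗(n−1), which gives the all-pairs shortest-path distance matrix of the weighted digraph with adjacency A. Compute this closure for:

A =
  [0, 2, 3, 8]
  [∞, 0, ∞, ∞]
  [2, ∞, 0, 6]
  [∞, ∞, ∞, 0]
Closure =
  [0, 2, 3, 8]
  [∞, 0, ∞, ∞]
  [2, 4, 0, 6]
  [∞, ∞, ∞, 0]

This is the Floyd-Warshall all-pairs shortest-path computation. For each intermediate vertex k = 0, 1, …, 3, update dist[i][j] ← min(dist[i][j], dist[i][k] + dist[k][j]). The final matrix gives, for each (i, j), the minimum total weight of any directed path from i to j (possibly empty when i = j).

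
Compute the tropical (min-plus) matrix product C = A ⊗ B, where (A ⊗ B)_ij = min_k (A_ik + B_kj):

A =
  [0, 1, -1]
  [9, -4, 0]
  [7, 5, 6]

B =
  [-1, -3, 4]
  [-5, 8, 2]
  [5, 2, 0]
A ⊗ B =
  [-4, -3, -1]
  [-9, 2, -2]
  [0, 4, 6]

Apply the min-plus product entry-by-entry:
  C[0][0] = min over k of (A[0][0] + B[0][0] = 0 + -1 = -1, A[0][1] + B[1][0] = 1 + -5 = -4, A[0][2] + B[2][0] = -1 + 5 = 4) = -4 (attained at k = 1)
  C[0][1] = min over k of (A[0][0] + B[0][1] = 0 + -3 = -3, A[0][1] + B[1][1] = 1 + 8 = 9, A[0][2] + B[2][1] = -1 + 2 = 1) = -3 (attained at k = 0)
  C[0][2] = min over k of (A[0][0] + B[0][2] = 0 + 4 = 4, A[0][1] + B[1][2] = 1 + 2 = 3, A[0][2] + B[2][2] = -1 + 0 = -1) = -1 (attained at k = 2)
  C[1][0] = min over k of (A[1][0] + B[0][0] = 9 + -1 = 8, A[1][1] + B[1][0] = -4 + -5 = -9, A[1][2] + B[2][0] = 0 + 5 = 5) = -9 (attained at k = 1)
  C[1][1] = min over k of (A[1][0] + B[0][1] = 9 + -3 = 6, A[1][1] + B[1][1] = -4 + 8 = 4, A[1][2] + B[2][1] = 0 + 2 = 2) = 2 (attained at k = 2)
  C[1][2] = min over k of (A[1][0] + B[0][2] = 9 + 4 = 13, A[1][1] + B[1][2] = -4 + 2 = -2, A[1][2] + B[2][2] = 0 + 0 = 0) = -2 (attained at k = 1)
  C[2][0] = min over k of (A[2][0] + B[0][0] = 7 + -1 = 6, A[2][1] + B[1][0] = 5 + -5 = 0, A[2][2] + B[2][0] = 6 + 5 = 11) = 0 (attained at k = 1)
  C[2][1] = min over k of (A[2][0] + B[0][1] = 7 + -3 = 4, A[2][1] + B[1][1] = 5 + 8 = 13, A[2][2] + B[2][1] = 6 + 2 = 8) = 4 (attained at k = 0)
  C[2][2] = min over k of (A[2][0] + B[0][2] = 7 + 4 = 11, A[2][1] + B[1][2] = 5 + 2 = 7, A[2][2] + B[2][2] = 6 + 0 = 6) = 6 (attained at k = 2)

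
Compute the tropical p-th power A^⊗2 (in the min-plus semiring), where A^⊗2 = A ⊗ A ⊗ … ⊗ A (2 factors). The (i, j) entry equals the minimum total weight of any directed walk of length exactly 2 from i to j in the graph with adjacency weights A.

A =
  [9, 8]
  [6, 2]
A^⊗2 =
  [14, 10]
  [8, 4]

Each entry (A^⊗2)_ij equals the minimum over all length-2 walks i = v_0 → v_1 → … → v_2 = j of Σ_t A[v_t][v_{t+1}]. For example, for (i, j) = (0, 1) we minimise over 2 possible intermediate vertex sequences; the minimum is 10, attained along the walk 0 → 1 → 1.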